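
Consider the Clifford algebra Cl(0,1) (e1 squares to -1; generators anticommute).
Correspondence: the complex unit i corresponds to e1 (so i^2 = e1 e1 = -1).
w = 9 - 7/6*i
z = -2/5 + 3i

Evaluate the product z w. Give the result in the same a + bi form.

In blades: z = -2/5 + 3*e1, w = 9 - 7/6*e1.
Distribute z over w term by term (generator squares from the signature, products reordered to ascending indices): (-2/5)*w = -18/5 + 7/15*e1; (3*e1)*w = 7/2 + 27*e1.
Sum: -1/10 + 412/15*e1; translating back through the correspondence:
Answer: -1/10 + 412/15*i


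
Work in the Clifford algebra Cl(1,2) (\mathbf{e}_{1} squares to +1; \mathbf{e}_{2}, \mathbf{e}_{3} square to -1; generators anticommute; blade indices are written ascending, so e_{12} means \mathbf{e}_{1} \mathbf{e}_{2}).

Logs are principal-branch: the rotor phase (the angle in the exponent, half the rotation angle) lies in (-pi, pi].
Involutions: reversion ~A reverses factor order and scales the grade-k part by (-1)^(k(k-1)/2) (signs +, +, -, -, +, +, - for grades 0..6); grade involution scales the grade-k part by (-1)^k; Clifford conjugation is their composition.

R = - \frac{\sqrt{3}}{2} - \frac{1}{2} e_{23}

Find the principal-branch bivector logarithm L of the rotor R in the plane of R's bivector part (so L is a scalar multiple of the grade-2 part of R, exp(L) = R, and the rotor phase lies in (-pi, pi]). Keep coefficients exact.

The scalar part of R is - \frac{\sqrt{3}}{2}, which pins the rotor phase on the principal branch; dividing the bivector part by the sine of that phase recovers the unit plane, and L is the phase times that plane.
Concretely: cos(phase) = - \frac{\sqrt{3}}{2} gives phase = ±\frac{5 \pi}{6}, and since phase/sin(phase) is even the sign is immaterial: L = (phase/sin(phase)) * <R>_2 = (\frac{5 \pi}{3}) * <R>_2.
Answer: - \frac{5 \pi}{6} e_{23}


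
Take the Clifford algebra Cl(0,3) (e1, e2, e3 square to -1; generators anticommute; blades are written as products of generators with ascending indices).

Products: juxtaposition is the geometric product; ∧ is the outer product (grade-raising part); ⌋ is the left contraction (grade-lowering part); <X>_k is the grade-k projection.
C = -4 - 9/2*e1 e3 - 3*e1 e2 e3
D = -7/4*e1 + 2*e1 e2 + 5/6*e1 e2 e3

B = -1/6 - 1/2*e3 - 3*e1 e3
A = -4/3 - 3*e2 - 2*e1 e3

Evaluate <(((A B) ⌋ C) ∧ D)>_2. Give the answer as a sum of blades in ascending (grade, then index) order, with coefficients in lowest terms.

step 1: -52/9 - e1 + 1/2*e2 + 2/3*e3 + 13/3*e1 e3 + 3/2*e2 e3 - 9*e1 e2 e3
step 2: 1253/18 + 3/2*e1 - 13*e2 - 9/2*e3 + 2*e1 e2 + 49/2*e1 e3 - 3*e2 e3 + 52/3*e1 e2 e3
step 3: -8771/72*e1 + 4193/36*e1 e2 - 63/8*e1 e3 + 1465/27*e1 e2 e3
step 4: 4193/36*e1 e2 - 63/8*e1 e3
Answer: 4193/36*e1 e2 - 63/8*e1 e3


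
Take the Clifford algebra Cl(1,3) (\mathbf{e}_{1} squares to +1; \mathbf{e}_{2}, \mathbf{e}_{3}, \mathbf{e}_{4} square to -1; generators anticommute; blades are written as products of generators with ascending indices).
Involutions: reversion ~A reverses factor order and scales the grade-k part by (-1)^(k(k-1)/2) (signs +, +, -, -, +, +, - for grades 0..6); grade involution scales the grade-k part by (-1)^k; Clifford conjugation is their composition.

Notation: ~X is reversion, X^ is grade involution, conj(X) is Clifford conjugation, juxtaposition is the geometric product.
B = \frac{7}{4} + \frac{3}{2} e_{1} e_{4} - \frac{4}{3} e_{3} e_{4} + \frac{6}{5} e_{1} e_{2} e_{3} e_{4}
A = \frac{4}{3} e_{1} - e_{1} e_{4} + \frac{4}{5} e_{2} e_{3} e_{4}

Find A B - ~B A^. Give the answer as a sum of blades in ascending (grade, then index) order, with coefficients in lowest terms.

first term: -\frac{3}{2} + \frac{103}{75} e_{1} + \frac{16}{15} e_{2} + 2 e_{4} + \frac{4}{3} e_{1} e_{3} - \frac{7}{4} e_{1} e_{4} - \frac{6}{5} e_{2} e_{3} + \frac{6}{5} e_{1} e_{2} e_{3} - \frac{16}{9} e_{1} e_{3} e_{4} + 3 e_{2} e_{3} e_{4}
second term: \frac{3}{2} - \frac{247}{75} e_{1} + \frac{16}{15} e_{2} - 2 e_{4} + \frac{4}{3} e_{1} e_{3} - \frac{7}{4} e_{1} e_{4} - \frac{6}{5} e_{2} e_{3} - \frac{6}{5} e_{1} e_{2} e_{3} - \frac{16}{9} e_{1} e_{3} e_{4} + \frac{1}{5} e_{2} e_{3} e_{4}
Answer: -3 + \frac{14}{3} e_{1} + 4 e_{4} + \frac{12}{5} e_{1} e_{2} e_{3} + \frac{14}{5} e_{2} e_{3} e_{4}


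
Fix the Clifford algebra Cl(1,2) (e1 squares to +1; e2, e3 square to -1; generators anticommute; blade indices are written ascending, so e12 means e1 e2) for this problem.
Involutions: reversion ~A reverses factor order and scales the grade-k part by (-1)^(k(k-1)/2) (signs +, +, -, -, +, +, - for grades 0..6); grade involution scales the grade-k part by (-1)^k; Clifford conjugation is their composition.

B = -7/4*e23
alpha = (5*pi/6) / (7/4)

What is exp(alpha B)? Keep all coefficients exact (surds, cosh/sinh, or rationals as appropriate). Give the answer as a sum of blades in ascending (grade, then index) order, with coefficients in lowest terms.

B^2 = (-7/4)^2*(e23)^2 = 49/16*(-1) = -49/16 (a basis 2-blade squares to minus the product of its generators' squares).
B^2 = -49/16 — a negative square means the series sums to a rotation: l = 7/4, alpha*l = 5*pi/6, so exp(alpha B) = cos(5*pi/6) + (sin(5*pi/6)/(7/4))*B = -sqrt(3)/2 + (2/7)*B.
Answer: -sqrt(3)/2 - 1/2*e23


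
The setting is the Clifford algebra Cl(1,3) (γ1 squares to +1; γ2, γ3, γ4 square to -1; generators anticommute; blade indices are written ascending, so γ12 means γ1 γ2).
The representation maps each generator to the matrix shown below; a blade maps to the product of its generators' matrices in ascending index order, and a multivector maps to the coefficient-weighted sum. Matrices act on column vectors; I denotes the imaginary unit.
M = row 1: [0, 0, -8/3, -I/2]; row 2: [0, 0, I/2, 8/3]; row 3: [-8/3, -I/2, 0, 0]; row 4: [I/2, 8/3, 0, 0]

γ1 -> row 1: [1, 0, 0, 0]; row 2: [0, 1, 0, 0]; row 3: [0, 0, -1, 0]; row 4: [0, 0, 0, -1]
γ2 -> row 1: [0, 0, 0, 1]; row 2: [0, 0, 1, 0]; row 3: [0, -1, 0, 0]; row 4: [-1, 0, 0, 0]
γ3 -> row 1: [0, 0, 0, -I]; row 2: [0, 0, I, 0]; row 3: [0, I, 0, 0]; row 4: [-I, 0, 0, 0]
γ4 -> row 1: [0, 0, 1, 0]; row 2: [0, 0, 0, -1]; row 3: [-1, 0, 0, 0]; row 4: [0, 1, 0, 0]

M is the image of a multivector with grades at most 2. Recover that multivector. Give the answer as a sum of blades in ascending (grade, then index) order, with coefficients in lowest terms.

Method: the blade images are trace-orthogonal — tr(rho(e_A) rho(e_B)^-1) = 4 if A = B and 0 otherwise — and rho(e_A)^-1 = (e_A)^2 * rho(e_A) with (e_A)^2 = +1 or -1, so the coefficient of e_A in the preimage is (e_A)^2 * tr(M rho(e_A))/4.
Nonzero projections over blades of grade <= 2: γ13: (γ13)^2 = +1, tr(M rho(γ13)) = 2, coefficient 1/2; γ14: (γ14)^2 = +1, tr(M rho(γ14)) = -32/3, coefficient -8/3. Every other blade of grade <= 2 projects to 0.
Answer: 1/2*γ13 - 8/3*γ14


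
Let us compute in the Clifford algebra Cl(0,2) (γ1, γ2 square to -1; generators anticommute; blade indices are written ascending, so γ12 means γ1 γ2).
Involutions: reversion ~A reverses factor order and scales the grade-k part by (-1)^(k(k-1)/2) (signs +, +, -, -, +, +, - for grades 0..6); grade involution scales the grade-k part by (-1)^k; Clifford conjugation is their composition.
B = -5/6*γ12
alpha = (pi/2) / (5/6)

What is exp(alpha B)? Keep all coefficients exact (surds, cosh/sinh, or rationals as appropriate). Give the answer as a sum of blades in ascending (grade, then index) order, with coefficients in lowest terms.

B^2 = (-5/6)^2*(γ12)^2 = 25/36*(-1) = -25/36 (a basis 2-blade squares to minus the product of its generators' squares).
B^2 = -25/36 — circular case — the even/odd split gives cos and sin: l = 5/6, alpha*l = pi/2, so exp(alpha B) = cos(pi/2) + (sin(pi/2)/(5/6))*B = 0 + (6/5)*B.
Answer: -γ12


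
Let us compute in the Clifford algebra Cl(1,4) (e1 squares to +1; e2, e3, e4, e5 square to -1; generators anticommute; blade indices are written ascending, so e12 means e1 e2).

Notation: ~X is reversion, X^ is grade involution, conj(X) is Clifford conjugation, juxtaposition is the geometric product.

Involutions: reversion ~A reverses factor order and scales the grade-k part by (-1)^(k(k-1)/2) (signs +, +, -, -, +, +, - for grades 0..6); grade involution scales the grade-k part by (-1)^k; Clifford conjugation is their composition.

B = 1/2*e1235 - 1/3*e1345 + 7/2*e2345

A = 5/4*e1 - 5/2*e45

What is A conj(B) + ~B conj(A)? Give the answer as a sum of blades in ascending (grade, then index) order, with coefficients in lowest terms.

first term: -5/6*e13 + 35/4*e23 + 5/8*e235 - 5/12*e345 + 5/4*e1234 + 35/8*e12345
second term: 5/6*e13 - 35/4*e23 + 5/8*e235 - 5/12*e345 + 5/4*e1234 - 35/8*e12345
Answer: 5/4*e235 - 5/6*e345 + 5/2*e1234


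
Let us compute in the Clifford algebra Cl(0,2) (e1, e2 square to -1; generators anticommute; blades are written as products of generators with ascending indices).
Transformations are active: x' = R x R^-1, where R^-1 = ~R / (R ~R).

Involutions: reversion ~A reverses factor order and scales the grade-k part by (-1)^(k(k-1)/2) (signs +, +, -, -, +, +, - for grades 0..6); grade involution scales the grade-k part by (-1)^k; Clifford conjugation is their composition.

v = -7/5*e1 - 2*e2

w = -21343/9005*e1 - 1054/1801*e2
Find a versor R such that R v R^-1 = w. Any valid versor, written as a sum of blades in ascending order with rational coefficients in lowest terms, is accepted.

Here q(v) = q(w) = -149/25; the classical choice R = v + w = -6790/1801*e1 - 4656/1801*e2 then realises v -> w under the sandwich.
Answer: -6790/1801*e1 - 4656/1801*e2


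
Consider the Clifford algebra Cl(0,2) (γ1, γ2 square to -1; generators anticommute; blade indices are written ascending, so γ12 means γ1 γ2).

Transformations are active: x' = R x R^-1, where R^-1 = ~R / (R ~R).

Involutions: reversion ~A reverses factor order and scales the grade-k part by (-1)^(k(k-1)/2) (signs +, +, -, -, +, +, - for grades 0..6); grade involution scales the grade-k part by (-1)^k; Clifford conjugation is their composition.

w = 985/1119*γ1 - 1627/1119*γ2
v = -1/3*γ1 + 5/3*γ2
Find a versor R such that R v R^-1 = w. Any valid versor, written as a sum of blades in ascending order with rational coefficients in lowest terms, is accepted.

Key observation: q(v) = q(w) = -26/9 (sandwiches preserve the norm), so R = v + w = 204/373*γ1 + 238/1119*γ2 works whenever it is invertible — the component of v along it is kept and (v - w)/2 reverses, sending v to w.
Answer: 204/373*γ1 + 238/1119*γ2


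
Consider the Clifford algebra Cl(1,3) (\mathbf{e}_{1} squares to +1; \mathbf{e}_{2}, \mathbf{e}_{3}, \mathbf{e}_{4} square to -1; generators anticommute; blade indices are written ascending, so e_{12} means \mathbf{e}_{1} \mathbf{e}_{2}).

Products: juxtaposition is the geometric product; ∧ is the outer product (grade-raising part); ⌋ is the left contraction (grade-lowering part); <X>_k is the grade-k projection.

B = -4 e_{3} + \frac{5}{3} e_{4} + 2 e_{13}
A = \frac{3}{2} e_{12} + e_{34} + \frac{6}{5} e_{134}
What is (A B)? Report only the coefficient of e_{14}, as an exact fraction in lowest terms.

step 1: -\frac{5}{3} e_{3} - \frac{8}{5} e_{4} - 2 e_{13} - \frac{14}{5} e_{14} - 3 e_{23} - 6 e_{123} + \frac{5}{2} e_{124}
Answer: -\frac{14}{5}


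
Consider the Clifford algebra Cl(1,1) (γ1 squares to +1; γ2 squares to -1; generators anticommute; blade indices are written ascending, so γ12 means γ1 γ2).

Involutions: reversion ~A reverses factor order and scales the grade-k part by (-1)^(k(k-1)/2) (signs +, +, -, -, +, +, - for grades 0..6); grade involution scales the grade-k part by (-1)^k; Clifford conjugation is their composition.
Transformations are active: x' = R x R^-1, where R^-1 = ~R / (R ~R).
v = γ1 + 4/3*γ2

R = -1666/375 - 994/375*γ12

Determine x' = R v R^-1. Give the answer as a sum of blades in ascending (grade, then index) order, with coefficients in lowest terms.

~R = -1666/375 + 994/375*γ12, and R ~R = 119168/9375, so R^-1 = ~R / (119168/9375).
R v = -1022/1125*γ1 - 3682/1125*γ2
Answer: -4993/13680*γ1 + 13057/13680*γ2


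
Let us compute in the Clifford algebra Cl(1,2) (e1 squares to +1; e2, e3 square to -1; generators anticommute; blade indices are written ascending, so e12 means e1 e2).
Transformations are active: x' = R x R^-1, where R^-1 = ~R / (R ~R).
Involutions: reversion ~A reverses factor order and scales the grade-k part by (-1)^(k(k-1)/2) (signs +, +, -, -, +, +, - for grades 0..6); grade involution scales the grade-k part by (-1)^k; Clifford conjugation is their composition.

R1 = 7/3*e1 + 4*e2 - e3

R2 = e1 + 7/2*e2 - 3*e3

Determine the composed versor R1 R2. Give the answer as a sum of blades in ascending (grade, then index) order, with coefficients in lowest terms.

Distribute over the terms of R1 (each basis-blade product reordered to ascending indices, repeated generators contracted through their squares):
(7/3*e1) R2 = 7/3 + 49/6*e12 - 7*e13
(4*e2) R2 = -14 - 4*e12 - 12*e23
(-e3) R2 = -3 + e13 + 7/2*e23
Summing the partial products and collecting blades:
Answer: -44/3 + 25/6*e12 - 6*e13 - 17/2*e23


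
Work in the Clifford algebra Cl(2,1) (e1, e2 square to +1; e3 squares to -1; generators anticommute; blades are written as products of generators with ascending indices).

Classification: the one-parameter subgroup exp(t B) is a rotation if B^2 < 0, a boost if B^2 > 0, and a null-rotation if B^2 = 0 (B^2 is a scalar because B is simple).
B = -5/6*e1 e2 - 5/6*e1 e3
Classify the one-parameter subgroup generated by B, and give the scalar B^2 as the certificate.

B^2 term by term: the squares give (-5/6)^2*(e1 e2)^2 + (-5/6)^2*(e1 e3)^2 = 25/36*(-1) + 25/36*(+1) = 0 (each basis 2-blade squares to minus the product of its generators' squares); cross terms between blades sharing an index anticommute and cancel. So B^2 = 0.
Answer: null-rotation, certificate B^2 = 0. Why this suffices: the scalar 0 survives any versor conjugation, so its sign alone determines the class however B is presented.


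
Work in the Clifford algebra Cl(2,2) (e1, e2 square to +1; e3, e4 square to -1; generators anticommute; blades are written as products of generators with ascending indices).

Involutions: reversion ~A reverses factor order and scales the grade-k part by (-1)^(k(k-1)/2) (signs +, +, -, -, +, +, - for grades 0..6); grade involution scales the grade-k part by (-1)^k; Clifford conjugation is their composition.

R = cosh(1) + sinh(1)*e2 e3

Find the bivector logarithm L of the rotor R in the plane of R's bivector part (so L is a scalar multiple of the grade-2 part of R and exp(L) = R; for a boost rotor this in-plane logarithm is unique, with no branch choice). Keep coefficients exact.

The scalar part of R is cosh(1), giving the rapidity magnitude (cosh is even); the bivector part supplies orientation, its quotient by sinh of the rapidity is the plane, and L = rapidity * plane — unique in that plane, since flipping both signs leaves L unchanged.
Concretely: cosh(rapidity) = cosh(1) gives rapidity = ±1, and since rapidity/sinh(rapidity) is even the sign is immaterial: L = (rapidity/sinh(rapidity)) * <R>_2 = (1/sinh(1)) * <R>_2.
Answer: e2 e3


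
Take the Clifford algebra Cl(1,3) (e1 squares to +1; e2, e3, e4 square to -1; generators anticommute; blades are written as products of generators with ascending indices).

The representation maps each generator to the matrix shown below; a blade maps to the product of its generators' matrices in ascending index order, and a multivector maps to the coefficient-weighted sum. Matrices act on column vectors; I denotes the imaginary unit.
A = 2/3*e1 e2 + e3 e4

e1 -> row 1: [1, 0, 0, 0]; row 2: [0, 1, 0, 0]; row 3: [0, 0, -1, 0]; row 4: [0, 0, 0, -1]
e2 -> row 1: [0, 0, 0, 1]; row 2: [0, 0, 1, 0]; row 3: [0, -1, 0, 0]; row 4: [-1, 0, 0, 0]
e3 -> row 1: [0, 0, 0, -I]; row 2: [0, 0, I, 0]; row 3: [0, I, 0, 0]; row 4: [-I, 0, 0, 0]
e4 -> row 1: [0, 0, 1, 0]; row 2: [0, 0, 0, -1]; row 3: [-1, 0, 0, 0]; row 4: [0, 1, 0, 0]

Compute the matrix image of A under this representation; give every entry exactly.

Bivector images (products of the table entries): rho(e1 e2) = rho(e1)rho(e2) = row 1: [0, 0, 0, 1]; row 2: [0, 0, 1, 0]; row 3: [0, 1, 0, 0]; row 4: [1, 0, 0, 0]; rho(e3 e4) = rho(e3)rho(e4) = row 1: [0, -I, 0, 0]; row 2: [-I, 0, 0, 0]; row 3: [0, 0, 0, -I]; row 4: [0, 0, -I, 0].
M = (2/3)*rho(e1 e2) + (1)*rho(e3 e4), summed entrywise:
Answer: row 1: [0, -I, 0, 2/3]; row 2: [-I, 0, 2/3, 0]; row 3: [0, 2/3, 0, -I]; row 4: [2/3, 0, -I, 0]


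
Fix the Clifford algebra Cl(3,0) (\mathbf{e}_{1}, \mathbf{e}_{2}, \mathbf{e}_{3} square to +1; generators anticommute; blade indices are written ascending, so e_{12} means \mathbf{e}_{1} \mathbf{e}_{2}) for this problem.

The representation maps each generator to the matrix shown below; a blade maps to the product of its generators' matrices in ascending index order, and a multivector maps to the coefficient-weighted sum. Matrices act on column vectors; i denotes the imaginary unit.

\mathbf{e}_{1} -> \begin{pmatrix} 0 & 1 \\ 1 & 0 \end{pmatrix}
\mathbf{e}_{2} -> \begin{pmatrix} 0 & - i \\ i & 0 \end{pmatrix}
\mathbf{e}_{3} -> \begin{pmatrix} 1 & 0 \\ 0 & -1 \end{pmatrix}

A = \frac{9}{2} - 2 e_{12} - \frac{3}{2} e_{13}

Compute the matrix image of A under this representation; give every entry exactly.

Bivector images (products of the table entries): rho(e_{12}) = rho(\mathbf{e}_{1})rho(\mathbf{e}_{2}) = \begin{pmatrix} i & 0 \\ 0 & - i \end{pmatrix}; rho(e_{13}) = rho(\mathbf{e}_{1})rho(\mathbf{e}_{3}) = \begin{pmatrix} 0 & -1 \\ 1 & 0 \end{pmatrix}.
M = (\frac{9}{2})*1 + (-2)*rho(e_{12}) + (-\frac{3}{2})*rho(e_{13}), summed entrywise (1 is the identity matrix):
Answer: \begin{pmatrix} \frac{9}{2} - 2 i & \frac{3}{2} \\ - \frac{3}{2} & \frac{9}{2} + 2 i \end{pmatrix}


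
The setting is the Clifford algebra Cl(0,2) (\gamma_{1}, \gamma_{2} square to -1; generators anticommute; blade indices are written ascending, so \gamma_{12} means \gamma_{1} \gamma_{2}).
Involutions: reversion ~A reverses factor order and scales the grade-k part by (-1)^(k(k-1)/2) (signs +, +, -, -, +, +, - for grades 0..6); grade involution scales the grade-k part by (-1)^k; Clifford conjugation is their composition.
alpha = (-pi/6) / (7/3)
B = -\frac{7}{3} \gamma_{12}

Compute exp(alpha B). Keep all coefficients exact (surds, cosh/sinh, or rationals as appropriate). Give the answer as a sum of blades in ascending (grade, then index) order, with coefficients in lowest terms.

B^2 = (-\frac{7}{3})^2*(\gamma_{12})^2 = \frac{49}{9}*(-1) = -\frac{49}{9} (a basis 2-blade squares to minus the product of its generators' squares).
B^2 = -\frac{49}{9} — a negative square means the series sums to a rotation: l = \frac{7}{3}, alpha*l = - \frac{\pi}{6}, so exp(alpha B) = cos(- \frac{\pi}{6}) + (sin(- \frac{\pi}{6})/(\frac{7}{3}))*B = \frac{\sqrt{3}}{2} + (- \frac{3}{14})*B.
Answer: \frac{\sqrt{3}}{2} + \frac{1}{2} \gamma_{12}


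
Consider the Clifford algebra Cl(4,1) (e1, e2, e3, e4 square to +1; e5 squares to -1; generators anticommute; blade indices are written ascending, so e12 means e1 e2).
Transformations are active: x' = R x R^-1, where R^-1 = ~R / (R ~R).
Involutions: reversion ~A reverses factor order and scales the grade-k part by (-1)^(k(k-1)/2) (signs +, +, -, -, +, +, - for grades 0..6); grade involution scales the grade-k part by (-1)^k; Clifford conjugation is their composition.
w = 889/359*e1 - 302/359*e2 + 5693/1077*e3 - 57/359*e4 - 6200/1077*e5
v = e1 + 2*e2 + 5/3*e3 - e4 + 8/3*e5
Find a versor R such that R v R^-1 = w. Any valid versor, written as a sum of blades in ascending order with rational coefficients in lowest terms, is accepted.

Here q(v) = q(w) = 5/3; the classical choice R = v + w = 1248/359*e1 + 416/359*e2 + 2496/359*e3 - 416/359*e4 - 3328/1077*e5 then realises v -> w under the sandwich.
Answer: 1248/359*e1 + 416/359*e2 + 2496/359*e3 - 416/359*e4 - 3328/1077*e5


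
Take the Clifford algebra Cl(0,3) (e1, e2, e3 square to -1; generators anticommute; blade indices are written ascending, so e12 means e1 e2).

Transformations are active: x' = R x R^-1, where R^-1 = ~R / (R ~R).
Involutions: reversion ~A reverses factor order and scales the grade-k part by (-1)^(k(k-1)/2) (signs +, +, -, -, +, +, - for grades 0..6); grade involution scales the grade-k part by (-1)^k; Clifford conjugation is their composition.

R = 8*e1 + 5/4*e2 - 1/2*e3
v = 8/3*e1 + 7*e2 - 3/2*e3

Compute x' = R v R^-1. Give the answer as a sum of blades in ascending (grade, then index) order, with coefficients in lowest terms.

~R = 8*e1 + 5/4*e2 - 1/2*e3, and R ~R = -1053/16, so R^-1 = ~R / (-1053/16).
R v = -185/6 + 158/3*e12 - 32/3*e13 + 13/8*e23
Answer: 15256/3159*e1 - 18413/3159*e2 + 6517/6318*e3


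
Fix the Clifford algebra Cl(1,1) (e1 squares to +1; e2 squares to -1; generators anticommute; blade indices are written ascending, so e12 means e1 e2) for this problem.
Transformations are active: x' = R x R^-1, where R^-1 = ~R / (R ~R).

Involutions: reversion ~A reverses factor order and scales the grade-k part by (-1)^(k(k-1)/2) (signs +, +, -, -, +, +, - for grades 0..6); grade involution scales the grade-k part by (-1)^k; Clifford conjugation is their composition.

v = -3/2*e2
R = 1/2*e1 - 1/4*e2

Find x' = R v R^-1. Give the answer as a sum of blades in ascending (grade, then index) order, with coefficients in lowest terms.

~R = 1/2*e1 - 1/4*e2, and R ~R = 3/16, so R^-1 = ~R / (3/16).
R v = -3/8 - 3/4*e12
Answer: -2*e1 + 5/2*e2


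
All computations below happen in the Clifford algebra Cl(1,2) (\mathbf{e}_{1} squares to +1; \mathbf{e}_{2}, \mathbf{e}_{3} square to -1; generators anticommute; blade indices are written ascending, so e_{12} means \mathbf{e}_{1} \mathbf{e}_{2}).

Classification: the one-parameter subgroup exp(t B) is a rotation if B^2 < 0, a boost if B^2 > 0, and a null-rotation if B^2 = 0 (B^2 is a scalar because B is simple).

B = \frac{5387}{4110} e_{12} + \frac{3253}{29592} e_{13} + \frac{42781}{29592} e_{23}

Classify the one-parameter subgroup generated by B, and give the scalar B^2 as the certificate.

B^2 term by term: the squares give (\frac{5387}{4110})^2*(e_{12})^2 + (\frac{3253}{29592})^2*(e_{13})^2 + (\frac{42781}{29592})^2*(e_{23})^2 = \frac{29019769}{16892100}*(+1) + \frac{10582009}{875686464}*(+1) + \frac{1830213961}{875686464}*(-1) = -\frac{9}{25} (each basis 2-blade squares to minus the product of its generators' squares); cross terms between blades sharing an index anticommute and cancel. So B^2 = -\frac{9}{25}.
Answer: rotation, certificate B^2 = -\frac{9}{25}. B^2 = -\frac{9}{25} is basis-independent, so its sign is the whole story.


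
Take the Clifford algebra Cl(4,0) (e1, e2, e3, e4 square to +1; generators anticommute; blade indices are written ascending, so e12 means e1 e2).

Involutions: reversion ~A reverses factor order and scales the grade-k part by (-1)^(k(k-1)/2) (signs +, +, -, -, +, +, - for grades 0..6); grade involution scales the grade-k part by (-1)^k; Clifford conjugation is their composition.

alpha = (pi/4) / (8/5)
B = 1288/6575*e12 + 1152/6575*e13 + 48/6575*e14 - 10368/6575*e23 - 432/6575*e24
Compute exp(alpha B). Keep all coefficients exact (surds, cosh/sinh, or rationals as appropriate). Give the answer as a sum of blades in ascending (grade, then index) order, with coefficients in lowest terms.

B^2 term by term: the squares give (1288/6575)^2*(e12)^2 + (1152/6575)^2*(e13)^2 + (48/6575)^2*(e14)^2 + (-10368/6575)^2*(e23)^2 + (-432/6575)^2*(e24)^2 = 1658944/43230625*(-1) + 1327104/43230625*(-1) + 2304/43230625*(-1) + 107495424/43230625*(-1) + 186624/43230625*(-1) = -64/25 (each basis 2-blade squares to minus the product of its generators' squares); cross terms between blades sharing an index anticommute and cancel; the commuting (index-disjoint) pairs give grade-4 terms 2*c*c'*(blade product), which cancel blade by blade — e1234: 995328/43230625 - 995328/43230625 = 0 — confirming B is simple. So B^2 = -64/25.
B^2 = -64/25 — B^2 < 0, so the exponential closes trigonometrically: l = 8/5, alpha*l = pi/4, so exp(alpha B) = cos(pi/4) + (sin(pi/4)/(8/5))*B = sqrt(2)/2 + (5*sqrt(2)/16)*B.
Answer: sqrt(2)/2 + 161*sqrt(2)/2630*e12 + 72*sqrt(2)/1315*e13 + 3*sqrt(2)/1315*e14 - 648*sqrt(2)/1315*e23 - 27*sqrt(2)/1315*e24


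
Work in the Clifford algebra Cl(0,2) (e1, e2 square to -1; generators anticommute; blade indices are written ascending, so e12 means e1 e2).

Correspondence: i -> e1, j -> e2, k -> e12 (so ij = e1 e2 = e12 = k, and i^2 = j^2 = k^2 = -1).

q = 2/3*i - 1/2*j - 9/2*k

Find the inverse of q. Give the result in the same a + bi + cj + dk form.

In blades: q = 2/3*e1 - 1/2*e2 - 9/2*e12.
With qbar = -2/3*e1 + 1/2*e2 + 9/2*e12 (scalar fixed, mapped units negated), q qbar = 377/18 (the sum of squared coefficients), so q^-1 = qbar / (377/18) = -12/377*e1 + 9/377*e2 + 81/377*e12; translating back:
Answer: -12/377*i + 9/377*j + 81/377*k


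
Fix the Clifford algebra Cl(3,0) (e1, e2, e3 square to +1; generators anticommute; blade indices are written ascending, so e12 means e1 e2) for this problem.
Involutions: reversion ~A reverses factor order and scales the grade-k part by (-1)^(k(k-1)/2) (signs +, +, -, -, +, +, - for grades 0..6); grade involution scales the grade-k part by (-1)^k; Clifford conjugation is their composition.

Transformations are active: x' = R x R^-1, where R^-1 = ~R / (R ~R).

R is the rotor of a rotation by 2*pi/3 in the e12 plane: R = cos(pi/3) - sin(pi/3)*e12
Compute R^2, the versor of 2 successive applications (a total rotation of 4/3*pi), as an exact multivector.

Because a rotor carries half the rotation angle, composing 2 copies of this e12-plane rotor multiplies the phase: 2*(pi/3) = 2*pi/3, hence R^2 = cos(2*pi/3) - sin(2*pi/3)*e12.
cos(2*pi/3) = -1/2 and sin(2*pi/3) = sqrt(3)/2, so R^2 = -1/2 - sqrt(3)/2*e12. The net rotation is 4/3*pi; the rotor keeps the half-angle phase exactly.
Answer: -1/2 - sqrt(3)/2*e12


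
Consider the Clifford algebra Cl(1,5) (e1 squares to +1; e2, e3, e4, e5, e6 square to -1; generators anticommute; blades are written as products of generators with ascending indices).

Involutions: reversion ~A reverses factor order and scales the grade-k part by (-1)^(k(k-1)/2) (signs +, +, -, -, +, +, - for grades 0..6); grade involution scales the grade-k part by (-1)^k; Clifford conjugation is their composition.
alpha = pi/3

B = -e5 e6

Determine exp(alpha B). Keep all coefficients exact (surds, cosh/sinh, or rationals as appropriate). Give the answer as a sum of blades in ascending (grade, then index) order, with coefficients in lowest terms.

B^2 = (-1)^2*(e5 e6)^2 = 1*(-1) = -1 (a basis 2-blade squares to minus the product of its generators' squares).
B^2 = -1 — the negative square puts this in the circular regime; l = 1, alpha*l = pi/3, so exp(alpha B) = cos(pi/3) + (sin(pi/3)/1)*B = 1/2 + (sqrt(3)/2)*B.
Answer: 1/2 - sqrt(3)/2*e5 e6


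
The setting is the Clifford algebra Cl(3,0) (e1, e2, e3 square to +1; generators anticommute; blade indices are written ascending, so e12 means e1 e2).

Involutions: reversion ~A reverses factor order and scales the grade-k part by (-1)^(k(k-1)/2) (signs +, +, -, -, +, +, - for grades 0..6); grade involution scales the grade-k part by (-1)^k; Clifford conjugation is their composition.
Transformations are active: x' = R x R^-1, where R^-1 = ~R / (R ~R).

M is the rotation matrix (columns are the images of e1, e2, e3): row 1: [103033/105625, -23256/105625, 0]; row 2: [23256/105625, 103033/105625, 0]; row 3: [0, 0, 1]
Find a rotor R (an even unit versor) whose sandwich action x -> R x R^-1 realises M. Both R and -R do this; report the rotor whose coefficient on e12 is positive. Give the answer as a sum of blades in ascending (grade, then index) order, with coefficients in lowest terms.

Method: write R = a + b12*e12 + b13*e13 + b23*e23 with a^2 + b12^2 + b13^2 + b23^2 = 1 (so R^-1 = ~R). Expanding the columns R e_j ~R gives tr M = 4a^2 - 1 and, from the antisymmetric part, M21 - M12 = -4a*b12, M13 - M31 = 4a*b13, M32 - M23 = -4a*b23.
Here tr M = 311691/105625, so a^2 = (1 + tr M)/4 = 104329/105625 and a = ±323/325. Taking a = 323/325: M21 - M12 = 46512/105625, M13 - M31 = 0, M32 - M23 = 0, giving b12 = -36/325, b13 = 0, b23 = 0, i.e. R = 323/325 - 36/325*e12.
Its e12 coefficient is negative, so report the other preimage -R.
Answer: -323/325 + 36/325*e12. Recall the cover is two-to-one: with M of trace 311691/105625, both preimages act alike, and the stated e12 sign chooses the sheet.


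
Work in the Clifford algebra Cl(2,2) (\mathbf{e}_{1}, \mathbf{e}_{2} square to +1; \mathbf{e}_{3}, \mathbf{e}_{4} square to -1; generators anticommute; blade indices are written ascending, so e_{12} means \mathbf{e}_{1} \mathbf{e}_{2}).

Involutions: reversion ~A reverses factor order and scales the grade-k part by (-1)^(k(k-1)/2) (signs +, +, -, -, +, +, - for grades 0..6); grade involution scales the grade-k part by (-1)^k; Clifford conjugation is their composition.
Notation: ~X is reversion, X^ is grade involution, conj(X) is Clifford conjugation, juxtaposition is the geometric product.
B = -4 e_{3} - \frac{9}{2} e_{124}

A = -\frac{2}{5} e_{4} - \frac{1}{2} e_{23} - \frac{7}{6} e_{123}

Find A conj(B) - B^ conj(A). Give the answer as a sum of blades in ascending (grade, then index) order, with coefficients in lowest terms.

first term: 2 e_{2} + \frac{43}{15} e_{12} - \frac{73}{20} e_{34} - \frac{9}{4} e_{134}
second term: 2 e_{2} + \frac{43}{15} e_{12} - \frac{73}{20} e_{34} + \frac{9}{4} e_{134}
Answer: -\frac{9}{2} e_{134}


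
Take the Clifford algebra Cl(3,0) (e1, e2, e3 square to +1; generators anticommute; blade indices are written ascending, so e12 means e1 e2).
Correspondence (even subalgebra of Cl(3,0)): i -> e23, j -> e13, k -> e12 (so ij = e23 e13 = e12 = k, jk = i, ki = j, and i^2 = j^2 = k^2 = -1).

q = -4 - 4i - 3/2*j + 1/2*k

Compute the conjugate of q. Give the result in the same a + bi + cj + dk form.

In blades: q = -4 + 1/2*e12 - 3/2*e13 - 4*e23.
Quaternion conjugation is reversion on the even subalgebra: the scalar is fixed and every grade-2 blade flips sign, giving -4 - 1/2*e12 + 3/2*e13 + 4*e23; translating back:
Answer: -4 + 4i + 3/2*j - 1/2*k


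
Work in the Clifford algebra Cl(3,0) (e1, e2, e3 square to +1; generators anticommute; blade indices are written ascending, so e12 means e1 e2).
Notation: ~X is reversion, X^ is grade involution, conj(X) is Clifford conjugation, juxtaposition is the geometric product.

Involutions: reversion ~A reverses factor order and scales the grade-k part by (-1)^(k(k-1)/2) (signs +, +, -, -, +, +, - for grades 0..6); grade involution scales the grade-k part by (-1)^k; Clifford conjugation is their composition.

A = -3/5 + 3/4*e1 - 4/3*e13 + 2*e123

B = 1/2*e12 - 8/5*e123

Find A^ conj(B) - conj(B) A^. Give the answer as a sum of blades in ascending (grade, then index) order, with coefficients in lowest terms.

first term: -16/5 + 301/120*e2 - e3 + 3/10*e12 + 28/15*e23 + 24/25*e123
second term: -16/5 + 211/120*e2 - e3 + 3/10*e12 + 8/15*e23 + 24/25*e123
Answer: 3/4*e2 + 4/3*e23


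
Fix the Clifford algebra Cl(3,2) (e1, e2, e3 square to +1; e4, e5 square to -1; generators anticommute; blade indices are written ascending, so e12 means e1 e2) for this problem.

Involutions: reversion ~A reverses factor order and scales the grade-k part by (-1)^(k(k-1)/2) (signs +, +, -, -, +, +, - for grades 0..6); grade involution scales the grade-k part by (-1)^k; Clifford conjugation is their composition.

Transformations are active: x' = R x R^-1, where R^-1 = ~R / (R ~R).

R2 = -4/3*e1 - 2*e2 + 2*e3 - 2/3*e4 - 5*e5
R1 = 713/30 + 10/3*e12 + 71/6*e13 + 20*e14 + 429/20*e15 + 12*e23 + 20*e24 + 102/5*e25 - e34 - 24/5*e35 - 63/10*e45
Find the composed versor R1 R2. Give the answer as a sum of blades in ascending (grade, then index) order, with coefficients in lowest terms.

Distribute over the terms of R2 (each basis-blade product reordered to ascending indices, repeated generators contracted through their squares):
R1 (-4/3*e1) = -1426/45*e1 + 40/9*e2 + 142/9*e3 + 80/3*e4 + 143/5*e5 - 16*e123 - 80/3*e124 - 136/5*e125 + 4/3*e134 + 32/5*e135 + 42/5*e145
R1 (-2*e2) = -20/3*e1 - 713/15*e2 + 24*e3 + 40*e4 + 204/5*e5 + 71/3*e123 + 40*e124 + 429/10*e125 + 2*e234 + 48/5*e235 + 63/5*e245
R1 (2*e3) = 71/3*e1 + 24*e2 + 713/15*e3 + 2*e4 + 48/5*e5 + 20/3*e123 - 40*e134 - 429/10*e135 - 40*e234 - 204/5*e235 - 63/5*e345
R1 (-2/3*e4) = 40/3*e1 + 40/3*e2 - 2/3*e3 - 713/45*e4 + 21/5*e5 - 20/9*e124 - 71/9*e134 + 143/10*e145 - 8*e234 + 68/5*e245 - 16/5*e345
R1 (-5*e5) = 429/4*e1 + 102*e2 - 24*e3 - 63/2*e4 - 713/6*e5 - 50/3*e125 - 355/6*e135 - 100*e145 - 60*e235 - 100*e245 + 5*e345
Summing the partial products and collecting blades:
Answer: 19061/180*e1 + 4331/45*e2 + 2819/45*e3 + 1919/90*e4 - 1069/30*e5 + 43/3*e123 + 100/9*e124 - 29/30*e125 - 419/9*e134 - 287/3*e135 - 773/10*e145 - 46*e234 - 456/5*e235 - 369/5*e245 - 54/5*e345


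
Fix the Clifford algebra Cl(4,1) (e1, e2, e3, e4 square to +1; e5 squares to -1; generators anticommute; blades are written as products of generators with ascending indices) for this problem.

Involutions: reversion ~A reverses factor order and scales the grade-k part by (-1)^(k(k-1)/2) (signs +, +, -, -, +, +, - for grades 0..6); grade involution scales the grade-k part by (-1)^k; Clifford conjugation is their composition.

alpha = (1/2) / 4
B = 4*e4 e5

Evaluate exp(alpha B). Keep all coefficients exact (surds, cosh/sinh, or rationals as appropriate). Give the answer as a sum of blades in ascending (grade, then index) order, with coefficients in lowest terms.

B^2 = (4)^2*(e4 e5)^2 = 16*(+1) = 16 (a basis 2-blade squares to minus the product of its generators' squares).
B^2 = 16 — a positive square means the series sums to a boost: l = 4, alpha*l = 1/2, so exp(alpha B) = cosh(1/2) + (sinh(1/2)/4)*B = cosh(1/2) + (sinh(1/2)/4)*B.
Answer: cosh(1/2) + sinh(1/2)*e4 e5


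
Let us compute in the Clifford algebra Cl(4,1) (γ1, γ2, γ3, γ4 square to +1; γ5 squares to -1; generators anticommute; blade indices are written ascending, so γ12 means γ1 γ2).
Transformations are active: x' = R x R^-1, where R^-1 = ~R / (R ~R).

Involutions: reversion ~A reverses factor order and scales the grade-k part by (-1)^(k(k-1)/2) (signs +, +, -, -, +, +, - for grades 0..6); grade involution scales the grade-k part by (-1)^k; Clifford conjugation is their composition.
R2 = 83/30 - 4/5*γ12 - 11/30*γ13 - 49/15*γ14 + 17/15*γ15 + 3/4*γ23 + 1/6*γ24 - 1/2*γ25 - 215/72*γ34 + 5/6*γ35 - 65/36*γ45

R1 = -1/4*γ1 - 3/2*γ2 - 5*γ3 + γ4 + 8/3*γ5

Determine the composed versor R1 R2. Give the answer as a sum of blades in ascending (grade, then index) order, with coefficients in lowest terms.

Distribute over the terms of R1 (each basis-blade product reordered to ascending indices, repeated generators contracted through their squares):
(-1/4*γ1) R2 = -83/120*γ1 + 1/5*γ2 + 11/120*γ3 + 49/60*γ4 - 17/60*γ5 - 3/16*γ123 - 1/24*γ124 + 1/8*γ125 + 215/288*γ134 - 5/24*γ135 + 65/144*γ145
(-3/2*γ2) R2 = -6/5*γ1 - 83/20*γ2 - 9/8*γ3 - 1/4*γ4 + 3/4*γ5 - 11/20*γ123 - 49/10*γ124 + 17/10*γ125 + 215/48*γ234 - 5/4*γ235 + 65/24*γ245
(-5*γ3) R2 = -11/6*γ1 + 15/4*γ2 - 83/6*γ3 + 1075/72*γ4 - 25/6*γ5 + 4*γ123 - 49/3*γ134 + 17/3*γ135 + 5/6*γ234 - 5/2*γ235 + 325/36*γ345
(γ4) R2 = 49/15*γ1 - 1/6*γ2 + 215/72*γ3 + 83/30*γ4 - 65/36*γ5 - 4/5*γ124 - 11/30*γ134 - 17/15*γ145 + 3/4*γ234 + 1/2*γ245 - 5/6*γ345
(8/3*γ5) R2 = 136/45*γ1 - 4/3*γ2 + 20/9*γ3 - 130/27*γ4 + 332/45*γ5 - 32/15*γ125 - 44/45*γ135 - 392/45*γ145 + 2*γ235 + 4/9*γ245 - 215/27*γ345
Summing the partial products and collecting blades:
Answer: 923/360*γ1 - 17/10*γ2 - 1159/120*γ3 + 2905/216*γ4 + 337/180*γ5 + 261/80*γ123 - 689/120*γ124 - 37/120*γ125 - 22973/1440*γ134 + 1613/360*γ135 - 6763/720*γ145 + 97/16*γ234 - 7/4*γ235 + 263/72*γ245 + 25/108*γ345


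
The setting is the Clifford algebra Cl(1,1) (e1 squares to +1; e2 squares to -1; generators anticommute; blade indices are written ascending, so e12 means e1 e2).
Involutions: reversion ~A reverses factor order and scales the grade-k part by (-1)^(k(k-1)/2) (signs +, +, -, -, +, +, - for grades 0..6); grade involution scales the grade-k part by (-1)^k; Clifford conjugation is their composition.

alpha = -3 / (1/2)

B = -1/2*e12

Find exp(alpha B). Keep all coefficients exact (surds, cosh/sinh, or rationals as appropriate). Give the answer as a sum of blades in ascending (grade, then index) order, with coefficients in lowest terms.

B^2 = (-1/2)^2*(e12)^2 = 1/4*(+1) = 1/4 (a basis 2-blade squares to minus the product of its generators' squares).
B^2 = 1/4 — the positive square puts this in the hyperbolic regime; l = 1/2, alpha*l = -3, so exp(alpha B) = cosh(-3) + (sinh(-3)/(1/2))*B = cosh(3) + (-2*sinh(3))*B.
Answer: cosh(3) + sinh(3)*e12


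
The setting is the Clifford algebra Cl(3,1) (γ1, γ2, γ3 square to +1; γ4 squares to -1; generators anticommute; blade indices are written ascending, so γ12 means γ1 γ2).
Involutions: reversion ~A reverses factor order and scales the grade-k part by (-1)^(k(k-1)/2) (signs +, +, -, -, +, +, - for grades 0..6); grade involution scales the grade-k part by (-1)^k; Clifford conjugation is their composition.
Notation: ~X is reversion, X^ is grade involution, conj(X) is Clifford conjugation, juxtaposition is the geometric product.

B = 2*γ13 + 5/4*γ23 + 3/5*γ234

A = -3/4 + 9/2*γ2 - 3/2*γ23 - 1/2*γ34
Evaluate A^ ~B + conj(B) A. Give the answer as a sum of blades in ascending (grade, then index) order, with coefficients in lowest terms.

first term: -15/8 + 3/10*γ2 + 45/8*γ3 - 9/10*γ4 + 3*γ12 + 3/2*γ13 - γ14 + 15/16*γ23 - 5/8*γ24 + 27/10*γ34 - 9*γ123 + 9/20*γ234
second term: -15/8 - 3/10*γ2 + 45/8*γ3 + 9/10*γ4 - 3*γ12 + 3/2*γ13 + γ14 + 15/16*γ23 + 5/8*γ24 + 27/10*γ34 + 9*γ123 - 9/20*γ234
Answer: -15/4 + 45/4*γ3 + 3*γ13 + 15/8*γ23 + 27/5*γ34


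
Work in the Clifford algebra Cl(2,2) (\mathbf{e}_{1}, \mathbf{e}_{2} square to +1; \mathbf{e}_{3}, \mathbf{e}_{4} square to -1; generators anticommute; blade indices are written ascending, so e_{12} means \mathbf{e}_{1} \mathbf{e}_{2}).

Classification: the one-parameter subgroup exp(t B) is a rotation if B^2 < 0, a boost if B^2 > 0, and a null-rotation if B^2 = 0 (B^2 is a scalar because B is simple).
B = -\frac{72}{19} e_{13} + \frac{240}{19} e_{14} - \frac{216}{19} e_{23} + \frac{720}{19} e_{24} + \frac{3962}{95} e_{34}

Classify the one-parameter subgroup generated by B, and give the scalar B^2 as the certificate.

B^2 term by term: the squares give (-\frac{72}{19})^2*(e_{13})^2 + (\frac{240}{19})^2*(e_{14})^2 + (-\frac{216}{19})^2*(e_{23})^2 + (\frac{720}{19})^2*(e_{24})^2 + (\frac{3962}{95})^2*(e_{34})^2 = \frac{5184}{361}*(+1) + \frac{57600}{361}*(+1) + \frac{46656}{361}*(+1) + \frac{518400}{361}*(+1) + \frac{15697444}{9025}*(-1) = -\frac{4}{25} (each basis 2-blade squares to minus the product of its generators' squares); cross terms between blades sharing an index anticommute and cancel; the commuting (index-disjoint) pairs give grade-4 terms 2*c*c'*(blade product), which cancel blade by blade — e_{1234}: \frac{103680}{361} - \frac{103680}{361} = 0 — confirming B is simple. So B^2 = -\frac{4}{25}.
Answer: rotation, certificate B^2 = -\frac{4}{25}. Why this suffices: the scalar -\frac{4}{25} survives any versor conjugation, so its sign alone determines the class however B is presented.


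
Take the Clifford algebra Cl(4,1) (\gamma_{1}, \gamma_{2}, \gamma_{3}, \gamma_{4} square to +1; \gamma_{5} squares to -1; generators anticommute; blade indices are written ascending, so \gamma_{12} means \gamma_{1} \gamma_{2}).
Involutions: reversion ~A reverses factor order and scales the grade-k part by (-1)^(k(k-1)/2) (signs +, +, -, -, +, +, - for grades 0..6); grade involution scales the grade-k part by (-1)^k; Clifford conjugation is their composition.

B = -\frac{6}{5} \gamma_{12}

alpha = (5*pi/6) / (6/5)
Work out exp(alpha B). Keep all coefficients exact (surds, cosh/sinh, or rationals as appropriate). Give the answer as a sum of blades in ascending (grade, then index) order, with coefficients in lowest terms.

B^2 = (-\frac{6}{5})^2*(\gamma_{12})^2 = \frac{36}{25}*(-1) = -\frac{36}{25} (a basis 2-blade squares to minus the product of its generators' squares).
B^2 = -\frac{36}{25} — a negative square means the series sums to a rotation: l = \frac{6}{5}, alpha*l = \frac{5 \pi}{6}, so exp(alpha B) = cos(\frac{5 \pi}{6}) + (sin(\frac{5 \pi}{6})/(\frac{6}{5}))*B = - \frac{\sqrt{3}}{2} + (\frac{5}{12})*B.
Answer: - \frac{\sqrt{3}}{2} - \frac{1}{2} \gamma_{12}
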